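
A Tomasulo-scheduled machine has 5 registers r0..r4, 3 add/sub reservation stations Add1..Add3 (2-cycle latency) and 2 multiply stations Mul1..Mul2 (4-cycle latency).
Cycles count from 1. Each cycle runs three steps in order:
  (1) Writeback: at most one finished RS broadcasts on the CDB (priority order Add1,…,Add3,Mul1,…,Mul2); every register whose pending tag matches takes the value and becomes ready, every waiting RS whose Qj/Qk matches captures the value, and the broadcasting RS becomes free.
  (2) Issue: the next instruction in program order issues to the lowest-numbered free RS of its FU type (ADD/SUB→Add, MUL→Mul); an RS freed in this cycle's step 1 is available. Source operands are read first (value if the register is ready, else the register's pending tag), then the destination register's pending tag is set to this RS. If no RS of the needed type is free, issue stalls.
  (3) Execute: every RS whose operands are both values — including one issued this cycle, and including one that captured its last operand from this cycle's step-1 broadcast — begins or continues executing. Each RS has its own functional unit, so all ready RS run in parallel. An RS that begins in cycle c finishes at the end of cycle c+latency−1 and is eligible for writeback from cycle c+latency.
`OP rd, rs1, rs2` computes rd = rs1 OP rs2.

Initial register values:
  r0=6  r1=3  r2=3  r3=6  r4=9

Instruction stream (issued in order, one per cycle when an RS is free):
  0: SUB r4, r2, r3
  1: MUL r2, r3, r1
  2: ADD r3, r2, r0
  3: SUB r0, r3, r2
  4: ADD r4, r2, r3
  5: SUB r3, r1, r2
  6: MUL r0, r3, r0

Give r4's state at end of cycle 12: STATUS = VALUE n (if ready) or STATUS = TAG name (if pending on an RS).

c1: issue SUB r4<-Add1 | r0:6,r1:3,r2:3,r3:6,r4:Add1
c2: issue MUL r2<-Mul1 | r0:6,r1:3,r2:Mul1,r3:6,r4:Add1
c3: CDB Add1=-3; issue ADD r3<-Add1 | r0:6,r1:3,r2:Mul1,r3:Add1,r4:-3
c4: issue SUB r0<-Add2 | r0:Add2,r1:3,r2:Mul1,r3:Add1,r4:-3
c5: issue ADD r4<-Add3 | r0:Add2,r1:3,r2:Mul1,r3:Add1,r4:Add3
c6: CDB Mul1=18; stall | r0:Add2,r1:3,r2:18,r3:Add1,r4:Add3
c7: stall | r0:Add2,r1:3,r2:18,r3:Add1,r4:Add3
c8: CDB Add1=24; issue SUB r3<-Add1 | r0:Add2,r1:3,r2:18,r3:Add1,r4:Add3
c9: issue MUL r0<-Mul1 | r0:Mul1,r1:3,r2:18,r3:Add1,r4:Add3
c10: CDB Add1=-15 | r0:Mul1,r1:3,r2:18,r3:-15,r4:Add3
c11: CDB Add2=6 | r0:Mul1,r1:3,r2:18,r3:-15,r4:Add3
c12: CDB Add3=42 | r0:Mul1,r1:3,r2:18,r3:-15,r4:42

STATUS = VALUE 42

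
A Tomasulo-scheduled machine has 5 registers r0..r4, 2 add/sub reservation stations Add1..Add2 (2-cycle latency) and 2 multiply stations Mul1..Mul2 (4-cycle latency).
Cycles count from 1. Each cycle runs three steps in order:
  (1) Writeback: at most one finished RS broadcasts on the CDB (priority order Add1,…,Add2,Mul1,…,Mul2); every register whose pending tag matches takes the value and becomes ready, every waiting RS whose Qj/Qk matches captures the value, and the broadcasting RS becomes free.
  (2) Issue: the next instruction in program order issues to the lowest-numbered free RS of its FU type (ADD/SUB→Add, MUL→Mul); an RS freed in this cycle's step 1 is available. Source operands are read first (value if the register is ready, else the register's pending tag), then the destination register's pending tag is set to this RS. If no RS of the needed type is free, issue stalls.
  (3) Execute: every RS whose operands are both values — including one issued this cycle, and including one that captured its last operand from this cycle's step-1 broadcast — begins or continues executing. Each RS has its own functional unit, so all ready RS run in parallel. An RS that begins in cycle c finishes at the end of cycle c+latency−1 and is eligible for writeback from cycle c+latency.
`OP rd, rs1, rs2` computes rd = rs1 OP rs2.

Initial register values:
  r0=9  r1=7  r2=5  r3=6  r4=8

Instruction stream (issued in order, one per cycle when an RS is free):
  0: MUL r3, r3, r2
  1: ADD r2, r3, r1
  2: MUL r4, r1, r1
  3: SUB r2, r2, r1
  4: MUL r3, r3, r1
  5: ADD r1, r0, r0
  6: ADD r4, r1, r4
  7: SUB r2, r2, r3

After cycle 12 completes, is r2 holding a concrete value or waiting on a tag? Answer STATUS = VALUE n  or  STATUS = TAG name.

c1: issue MUL r3<-Mul1 | r0:9,r1:7,r2:5,r3:Mul1,r4:8
c2: issue ADD r2<-Add1 | r0:9,r1:7,r2:Add1,r3:Mul1,r4:8
c3: issue MUL r4<-Mul2 | r0:9,r1:7,r2:Add1,r3:Mul1,r4:Mul2
c4: issue SUB r2<-Add2 | r0:9,r1:7,r2:Add2,r3:Mul1,r4:Mul2
c5: CDB Mul1=30; issue MUL r3<-Mul1 | r0:9,r1:7,r2:Add2,r3:Mul1,r4:Mul2
c6: stall | r0:9,r1:7,r2:Add2,r3:Mul1,r4:Mul2
c7: CDB Add1=37; issue ADD r1<-Add1 | r0:9,r1:Add1,r2:Add2,r3:Mul1,r4:Mul2
c8: CDB Mul2=49; stall | r0:9,r1:Add1,r2:Add2,r3:Mul1,r4:49
c9: CDB Add1=18; issue ADD r4<-Add1 | r0:9,r1:18,r2:Add2,r3:Mul1,r4:Add1
c10: CDB Add2=30; issue SUB r2<-Add2 | r0:9,r1:18,r2:Add2,r3:Mul1,r4:Add1
c11: CDB Add1=67 | r0:9,r1:18,r2:Add2,r3:Mul1,r4:67
c12: CDB Mul1=210 | r0:9,r1:18,r2:Add2,r3:210,r4:67

STATUS = TAG Add2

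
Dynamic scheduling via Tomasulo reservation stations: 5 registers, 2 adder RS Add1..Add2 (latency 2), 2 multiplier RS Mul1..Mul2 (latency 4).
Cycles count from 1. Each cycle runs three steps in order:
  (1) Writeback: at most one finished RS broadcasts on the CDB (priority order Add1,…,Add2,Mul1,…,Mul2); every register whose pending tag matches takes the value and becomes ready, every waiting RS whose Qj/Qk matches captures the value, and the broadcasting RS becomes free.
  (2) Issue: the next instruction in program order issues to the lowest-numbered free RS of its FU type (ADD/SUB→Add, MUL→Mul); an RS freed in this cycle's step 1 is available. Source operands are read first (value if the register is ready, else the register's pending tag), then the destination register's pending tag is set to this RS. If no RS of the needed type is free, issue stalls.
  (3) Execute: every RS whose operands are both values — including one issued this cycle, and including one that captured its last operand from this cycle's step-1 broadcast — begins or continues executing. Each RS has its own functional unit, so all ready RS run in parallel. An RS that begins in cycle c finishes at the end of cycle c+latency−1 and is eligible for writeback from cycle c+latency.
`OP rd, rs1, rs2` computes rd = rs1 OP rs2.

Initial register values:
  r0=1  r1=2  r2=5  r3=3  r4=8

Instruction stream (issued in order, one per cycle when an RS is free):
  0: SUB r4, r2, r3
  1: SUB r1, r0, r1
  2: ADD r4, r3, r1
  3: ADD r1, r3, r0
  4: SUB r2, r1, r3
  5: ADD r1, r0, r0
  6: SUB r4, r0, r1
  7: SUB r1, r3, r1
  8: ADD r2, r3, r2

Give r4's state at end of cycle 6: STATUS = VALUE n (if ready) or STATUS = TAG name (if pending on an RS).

  c1: issue SUB r4<-Add1  regs: r0:1,r1:2,r2:5,r3:3,r4:Add1
  c2: issue SUB r1<-Add2  regs: r0:1,r1:Add2,r2:5,r3:3,r4:Add1
  c3: CDB Add1=2; issue ADD r4<-Add1  regs: r0:1,r1:Add2,r2:5,r3:3,r4:Add1
  c4: CDB Add2=-1; issue ADD r1<-Add2  regs: r0:1,r1:Add2,r2:5,r3:3,r4:Add1
  c5: stall  regs: r0:1,r1:Add2,r2:5,r3:3,r4:Add1
  c6: CDB Add1=2; issue SUB r2<-Add1  regs: r0:1,r1:Add2,r2:Add1,r3:3,r4:2

STATUS = VALUE 2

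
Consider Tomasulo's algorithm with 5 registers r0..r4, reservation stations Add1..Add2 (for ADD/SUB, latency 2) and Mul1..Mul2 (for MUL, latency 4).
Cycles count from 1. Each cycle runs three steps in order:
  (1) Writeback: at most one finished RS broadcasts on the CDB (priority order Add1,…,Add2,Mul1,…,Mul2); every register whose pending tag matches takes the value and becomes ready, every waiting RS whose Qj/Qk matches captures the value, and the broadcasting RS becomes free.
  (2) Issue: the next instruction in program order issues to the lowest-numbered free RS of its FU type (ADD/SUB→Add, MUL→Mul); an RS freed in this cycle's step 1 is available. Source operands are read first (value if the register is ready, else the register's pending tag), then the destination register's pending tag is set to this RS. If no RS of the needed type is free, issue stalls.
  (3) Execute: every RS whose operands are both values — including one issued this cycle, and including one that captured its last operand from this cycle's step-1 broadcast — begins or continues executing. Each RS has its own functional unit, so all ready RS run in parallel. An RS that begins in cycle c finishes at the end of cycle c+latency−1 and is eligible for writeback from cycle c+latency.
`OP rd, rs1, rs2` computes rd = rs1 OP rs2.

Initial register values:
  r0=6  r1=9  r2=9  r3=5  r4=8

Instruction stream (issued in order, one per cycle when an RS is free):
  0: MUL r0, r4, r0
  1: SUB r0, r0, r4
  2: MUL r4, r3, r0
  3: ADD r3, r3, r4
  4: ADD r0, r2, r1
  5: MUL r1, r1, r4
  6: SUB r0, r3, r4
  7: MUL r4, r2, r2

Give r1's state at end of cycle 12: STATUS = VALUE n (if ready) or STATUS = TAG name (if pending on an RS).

c1: issue MUL r0<-Mul1 | r0:Mul1,r1:9,r2:9,r3:5,r4:8
c2: issue SUB r0<-Add1 | r0:Add1,r1:9,r2:9,r3:5,r4:8
c3: issue MUL r4<-Mul2 | r0:Add1,r1:9,r2:9,r3:5,r4:Mul2
c4: issue ADD r3<-Add2 | r0:Add1,r1:9,r2:9,r3:Add2,r4:Mul2
c5: CDB Mul1=48; stall | r0:Add1,r1:9,r2:9,r3:Add2,r4:Mul2
c6: stall | r0:Add1,r1:9,r2:9,r3:Add2,r4:Mul2
c7: CDB Add1=40; issue ADD r0<-Add1 | r0:Add1,r1:9,r2:9,r3:Add2,r4:Mul2
c8: issue MUL r1<-Mul1 | r0:Add1,r1:Mul1,r2:9,r3:Add2,r4:Mul2
c9: CDB Add1=18; issue SUB r0<-Add1 | r0:Add1,r1:Mul1,r2:9,r3:Add2,r4:Mul2
c10: stall | r0:Add1,r1:Mul1,r2:9,r3:Add2,r4:Mul2
c11: CDB Mul2=200; issue MUL r4<-Mul2 | r0:Add1,r1:Mul1,r2:9,r3:Add2,r4:Mul2
c12: - | r0:Add1,r1:Mul1,r2:9,r3:Add2,r4:Mul2

STATUS = TAG Mul1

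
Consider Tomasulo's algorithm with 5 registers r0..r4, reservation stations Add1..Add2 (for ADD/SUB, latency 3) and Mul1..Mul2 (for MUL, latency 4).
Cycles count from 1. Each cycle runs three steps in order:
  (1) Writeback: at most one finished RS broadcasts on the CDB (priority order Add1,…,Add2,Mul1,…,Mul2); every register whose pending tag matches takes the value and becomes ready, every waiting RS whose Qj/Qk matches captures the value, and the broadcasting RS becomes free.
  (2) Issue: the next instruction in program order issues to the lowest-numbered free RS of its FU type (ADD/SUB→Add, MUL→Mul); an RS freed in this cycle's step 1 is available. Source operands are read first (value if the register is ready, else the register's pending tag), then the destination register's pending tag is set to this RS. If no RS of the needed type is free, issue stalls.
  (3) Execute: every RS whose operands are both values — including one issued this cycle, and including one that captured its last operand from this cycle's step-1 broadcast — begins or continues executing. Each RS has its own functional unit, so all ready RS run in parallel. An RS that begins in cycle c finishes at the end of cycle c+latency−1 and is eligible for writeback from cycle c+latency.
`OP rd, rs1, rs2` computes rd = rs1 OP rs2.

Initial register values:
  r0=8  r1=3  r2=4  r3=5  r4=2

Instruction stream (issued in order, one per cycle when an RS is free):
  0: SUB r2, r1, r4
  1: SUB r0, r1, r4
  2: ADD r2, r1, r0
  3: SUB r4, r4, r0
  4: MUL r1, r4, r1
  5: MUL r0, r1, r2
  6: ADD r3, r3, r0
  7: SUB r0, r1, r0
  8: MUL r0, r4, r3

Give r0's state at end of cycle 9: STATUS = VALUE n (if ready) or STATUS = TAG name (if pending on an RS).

STATUS = TAG Add2

cycle 1: issue SUB r2<-Add1 // r0:8,r1:3,r2:Add1,r3:5,r4:2
cycle 2: issue SUB r0<-Add2 // r0:Add2,r1:3,r2:Add1,r3:5,r4:2
cycle 3: stall // r0:Add2,r1:3,r2:Add1,r3:5,r4:2
cycle 4: CDB Add1=1; issue ADD r2<-Add1 // r0:Add2,r1:3,r2:Add1,r3:5,r4:2
cycle 5: CDB Add2=1; issue SUB r4<-Add2 // r0:1,r1:3,r2:Add1,r3:5,r4:Add2
cycle 6: issue MUL r1<-Mul1 // r0:1,r1:Mul1,r2:Add1,r3:5,r4:Add2
cycle 7: issue MUL r0<-Mul2 // r0:Mul2,r1:Mul1,r2:Add1,r3:5,r4:Add2
cycle 8: CDB Add1=4; issue ADD r3<-Add1 // r0:Mul2,r1:Mul1,r2:4,r3:Add1,r4:Add2
cycle 9: CDB Add2=1; issue SUB r0<-Add2 // r0:Add2,r1:Mul1,r2:4,r3:Add1,r4:1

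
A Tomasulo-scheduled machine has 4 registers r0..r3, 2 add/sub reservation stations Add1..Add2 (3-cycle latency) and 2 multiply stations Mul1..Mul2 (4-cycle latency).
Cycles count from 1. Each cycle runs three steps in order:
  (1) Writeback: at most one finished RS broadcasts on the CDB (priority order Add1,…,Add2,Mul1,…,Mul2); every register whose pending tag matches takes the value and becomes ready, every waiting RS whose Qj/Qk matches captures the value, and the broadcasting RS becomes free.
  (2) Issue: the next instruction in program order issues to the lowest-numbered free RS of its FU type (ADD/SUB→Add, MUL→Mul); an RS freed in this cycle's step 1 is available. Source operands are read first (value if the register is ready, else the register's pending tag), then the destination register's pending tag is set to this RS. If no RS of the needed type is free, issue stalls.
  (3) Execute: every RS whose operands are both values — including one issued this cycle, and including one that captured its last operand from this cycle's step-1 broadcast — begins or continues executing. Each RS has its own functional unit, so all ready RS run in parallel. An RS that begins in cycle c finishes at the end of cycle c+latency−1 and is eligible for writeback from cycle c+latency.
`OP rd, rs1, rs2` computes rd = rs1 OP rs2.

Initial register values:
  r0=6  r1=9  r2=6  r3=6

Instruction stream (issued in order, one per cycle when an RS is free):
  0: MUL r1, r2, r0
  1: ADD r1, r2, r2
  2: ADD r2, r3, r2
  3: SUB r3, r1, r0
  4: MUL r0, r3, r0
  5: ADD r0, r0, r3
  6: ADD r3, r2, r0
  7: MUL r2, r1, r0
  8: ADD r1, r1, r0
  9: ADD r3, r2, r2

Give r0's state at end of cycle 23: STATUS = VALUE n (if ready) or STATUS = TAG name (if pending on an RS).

STATUS = VALUE 42

  c1: issue MUL r1<-Mul1  regs: r0:6,r1:Mul1,r2:6,r3:6
  c2: issue ADD r1<-Add1  regs: r0:6,r1:Add1,r2:6,r3:6
  c3: issue ADD r2<-Add2  regs: r0:6,r1:Add1,r2:Add2,r3:6
  c4: stall  regs: r0:6,r1:Add1,r2:Add2,r3:6
  c5: CDB Add1=12; issue SUB r3<-Add1  regs: r0:6,r1:12,r2:Add2,r3:Add1
  c6: CDB Add2=12; issue MUL r0<-Mul2  regs: r0:Mul2,r1:12,r2:12,r3:Add1
  c7: CDB Mul1=36; issue ADD r0<-Add2  regs: r0:Add2,r1:12,r2:12,r3:Add1
  c8: CDB Add1=6; issue ADD r3<-Add1  regs: r0:Add2,r1:12,r2:12,r3:Add1
  c9: issue MUL r2<-Mul1  regs: r0:Add2,r1:12,r2:Mul1,r3:Add1
  c10: stall  regs: r0:Add2,r1:12,r2:Mul1,r3:Add1
  c11: stall  regs: r0:Add2,r1:12,r2:Mul1,r3:Add1
  c12: CDB Mul2=36; stall  regs: r0:Add2,r1:12,r2:Mul1,r3:Add1
  c13: stall  regs: r0:Add2,r1:12,r2:Mul1,r3:Add1
  c14: stall  regs: r0:Add2,r1:12,r2:Mul1,r3:Add1
  c15: CDB Add2=42; issue ADD r1<-Add2  regs: r0:42,r1:Add2,r2:Mul1,r3:Add1
  c16: stall  regs: r0:42,r1:Add2,r2:Mul1,r3:Add1
  c17: stall  regs: r0:42,r1:Add2,r2:Mul1,r3:Add1
  c18: CDB Add1=54; issue ADD r3<-Add1  regs: r0:42,r1:Add2,r2:Mul1,r3:Add1
  c19: CDB Add2=54  regs: r0:42,r1:54,r2:Mul1,r3:Add1
  c20: CDB Mul1=504  regs: r0:42,r1:54,r2:504,r3:Add1
  c21: -  regs: r0:42,r1:54,r2:504,r3:Add1
  c22: -  regs: r0:42,r1:54,r2:504,r3:Add1
  c23: CDB Add1=1008  regs: r0:42,r1:54,r2:504,r3:1008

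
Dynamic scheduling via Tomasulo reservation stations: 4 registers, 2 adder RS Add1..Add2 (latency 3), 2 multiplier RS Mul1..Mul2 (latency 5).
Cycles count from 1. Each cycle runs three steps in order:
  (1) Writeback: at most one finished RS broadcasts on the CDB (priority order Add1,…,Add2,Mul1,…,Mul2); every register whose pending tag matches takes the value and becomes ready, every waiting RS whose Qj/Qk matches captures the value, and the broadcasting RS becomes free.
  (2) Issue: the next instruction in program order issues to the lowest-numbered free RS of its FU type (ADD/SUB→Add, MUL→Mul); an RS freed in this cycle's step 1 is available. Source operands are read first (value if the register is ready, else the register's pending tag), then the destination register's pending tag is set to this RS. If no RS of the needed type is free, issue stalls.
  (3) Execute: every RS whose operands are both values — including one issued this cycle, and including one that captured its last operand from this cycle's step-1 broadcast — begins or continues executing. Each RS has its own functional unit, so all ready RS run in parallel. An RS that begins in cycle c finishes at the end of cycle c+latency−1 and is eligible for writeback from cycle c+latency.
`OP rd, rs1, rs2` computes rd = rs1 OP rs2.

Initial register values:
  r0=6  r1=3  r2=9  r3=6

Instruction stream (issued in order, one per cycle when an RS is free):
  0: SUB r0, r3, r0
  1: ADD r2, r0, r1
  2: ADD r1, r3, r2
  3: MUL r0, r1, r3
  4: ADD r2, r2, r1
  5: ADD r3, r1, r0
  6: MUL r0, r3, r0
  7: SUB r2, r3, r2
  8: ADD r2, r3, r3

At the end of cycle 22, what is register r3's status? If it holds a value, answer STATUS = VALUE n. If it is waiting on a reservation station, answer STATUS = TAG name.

  c1: issue SUB r0<-Add1  regs: r0:Add1,r1:3,r2:9,r3:6
  c2: issue ADD r2<-Add2  regs: r0:Add1,r1:3,r2:Add2,r3:6
  c3: stall  regs: r0:Add1,r1:3,r2:Add2,r3:6
  c4: CDB Add1=0; issue ADD r1<-Add1  regs: r0:0,r1:Add1,r2:Add2,r3:6
  c5: issue MUL r0<-Mul1  regs: r0:Mul1,r1:Add1,r2:Add2,r3:6
  c6: stall  regs: r0:Mul1,r1:Add1,r2:Add2,r3:6
  c7: CDB Add2=3; issue ADD r2<-Add2  regs: r0:Mul1,r1:Add1,r2:Add2,r3:6
  c8: stall  regs: r0:Mul1,r1:Add1,r2:Add2,r3:6
  c9: stall  regs: r0:Mul1,r1:Add1,r2:Add2,r3:6
  c10: CDB Add1=9; issue ADD r3<-Add1  regs: r0:Mul1,r1:9,r2:Add2,r3:Add1
  c11: issue MUL r0<-Mul2  regs: r0:Mul2,r1:9,r2:Add2,r3:Add1
  c12: stall  regs: r0:Mul2,r1:9,r2:Add2,r3:Add1
  c13: CDB Add2=12; issue SUB r2<-Add2  regs: r0:Mul2,r1:9,r2:Add2,r3:Add1
  c14: stall  regs: r0:Mul2,r1:9,r2:Add2,r3:Add1
  c15: CDB Mul1=54; stall  regs: r0:Mul2,r1:9,r2:Add2,r3:Add1
  c16: stall  regs: r0:Mul2,r1:9,r2:Add2,r3:Add1
  c17: stall  regs: r0:Mul2,r1:9,r2:Add2,r3:Add1
  c18: CDB Add1=63; issue ADD r2<-Add1  regs: r0:Mul2,r1:9,r2:Add1,r3:63
  c19: -  regs: r0:Mul2,r1:9,r2:Add1,r3:63
  c20: -  regs: r0:Mul2,r1:9,r2:Add1,r3:63
  c21: CDB Add1=126  regs: r0:Mul2,r1:9,r2:126,r3:63
  c22: CDB Add2=51  regs: r0:Mul2,r1:9,r2:126,r3:63

STATUS = VALUE 63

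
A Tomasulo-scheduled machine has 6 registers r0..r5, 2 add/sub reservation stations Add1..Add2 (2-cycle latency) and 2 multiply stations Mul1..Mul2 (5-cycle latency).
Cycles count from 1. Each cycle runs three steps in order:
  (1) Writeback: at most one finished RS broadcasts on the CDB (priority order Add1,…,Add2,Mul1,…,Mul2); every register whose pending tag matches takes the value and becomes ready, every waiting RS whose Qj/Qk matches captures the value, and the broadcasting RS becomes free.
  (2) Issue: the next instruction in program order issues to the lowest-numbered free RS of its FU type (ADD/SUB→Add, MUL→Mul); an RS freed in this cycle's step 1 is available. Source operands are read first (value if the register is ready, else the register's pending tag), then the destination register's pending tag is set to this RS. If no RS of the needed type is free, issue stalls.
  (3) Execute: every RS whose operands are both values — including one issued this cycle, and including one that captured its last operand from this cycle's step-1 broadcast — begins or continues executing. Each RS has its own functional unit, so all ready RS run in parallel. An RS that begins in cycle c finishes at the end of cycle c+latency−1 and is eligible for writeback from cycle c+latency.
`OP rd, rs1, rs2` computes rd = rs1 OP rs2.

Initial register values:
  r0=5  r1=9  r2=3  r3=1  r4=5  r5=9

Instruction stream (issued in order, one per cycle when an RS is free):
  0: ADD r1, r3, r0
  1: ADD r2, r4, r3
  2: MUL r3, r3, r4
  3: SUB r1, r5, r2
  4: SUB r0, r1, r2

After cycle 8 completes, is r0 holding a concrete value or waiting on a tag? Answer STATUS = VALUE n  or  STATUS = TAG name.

STATUS = VALUE -3

c1: issue ADD r1<-Add1 | r0:5,r1:Add1,r2:3,r3:1,r4:5,r5:9
c2: issue ADD r2<-Add2 | r0:5,r1:Add1,r2:Add2,r3:1,r4:5,r5:9
c3: CDB Add1=6; issue MUL r3<-Mul1 | r0:5,r1:6,r2:Add2,r3:Mul1,r4:5,r5:9
c4: CDB Add2=6; issue SUB r1<-Add1 | r0:5,r1:Add1,r2:6,r3:Mul1,r4:5,r5:9
c5: issue SUB r0<-Add2 | r0:Add2,r1:Add1,r2:6,r3:Mul1,r4:5,r5:9
c6: CDB Add1=3 | r0:Add2,r1:3,r2:6,r3:Mul1,r4:5,r5:9
c7: - | r0:Add2,r1:3,r2:6,r3:Mul1,r4:5,r5:9
c8: CDB Add2=-3 | r0:-3,r1:3,r2:6,r3:Mul1,r4:5,r5:9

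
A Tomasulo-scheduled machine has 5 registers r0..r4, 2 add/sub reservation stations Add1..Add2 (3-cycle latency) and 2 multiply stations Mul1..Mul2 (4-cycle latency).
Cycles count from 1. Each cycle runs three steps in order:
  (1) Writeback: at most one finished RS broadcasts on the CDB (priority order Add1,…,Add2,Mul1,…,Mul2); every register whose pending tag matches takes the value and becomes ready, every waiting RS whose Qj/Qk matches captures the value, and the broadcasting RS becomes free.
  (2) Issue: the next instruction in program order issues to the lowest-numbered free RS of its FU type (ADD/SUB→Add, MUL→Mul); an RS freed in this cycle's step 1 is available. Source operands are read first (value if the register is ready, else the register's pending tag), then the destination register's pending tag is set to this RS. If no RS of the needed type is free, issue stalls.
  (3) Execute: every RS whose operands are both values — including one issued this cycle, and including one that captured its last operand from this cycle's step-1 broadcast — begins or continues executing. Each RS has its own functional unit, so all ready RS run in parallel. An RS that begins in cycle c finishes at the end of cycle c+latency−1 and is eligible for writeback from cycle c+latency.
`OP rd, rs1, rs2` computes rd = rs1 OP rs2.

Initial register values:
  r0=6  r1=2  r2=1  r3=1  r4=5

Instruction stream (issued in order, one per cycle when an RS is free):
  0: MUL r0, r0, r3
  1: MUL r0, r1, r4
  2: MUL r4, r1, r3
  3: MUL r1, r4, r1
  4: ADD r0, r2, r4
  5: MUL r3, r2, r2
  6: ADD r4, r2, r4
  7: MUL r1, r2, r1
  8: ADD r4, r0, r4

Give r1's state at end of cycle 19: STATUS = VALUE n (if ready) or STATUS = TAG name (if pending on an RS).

c1: issue MUL r0<-Mul1 | r0:Mul1,r1:2,r2:1,r3:1,r4:5
c2: issue MUL r0<-Mul2 | r0:Mul2,r1:2,r2:1,r3:1,r4:5
c3: stall | r0:Mul2,r1:2,r2:1,r3:1,r4:5
c4: stall | r0:Mul2,r1:2,r2:1,r3:1,r4:5
c5: CDB Mul1=6; issue MUL r4<-Mul1 | r0:Mul2,r1:2,r2:1,r3:1,r4:Mul1
c6: CDB Mul2=10; issue MUL r1<-Mul2 | r0:10,r1:Mul2,r2:1,r3:1,r4:Mul1
c7: issue ADD r0<-Add1 | r0:Add1,r1:Mul2,r2:1,r3:1,r4:Mul1
c8: stall | r0:Add1,r1:Mul2,r2:1,r3:1,r4:Mul1
c9: CDB Mul1=2; issue MUL r3<-Mul1 | r0:Add1,r1:Mul2,r2:1,r3:Mul1,r4:2
c10: issue ADD r4<-Add2 | r0:Add1,r1:Mul2,r2:1,r3:Mul1,r4:Add2
c11: stall | r0:Add1,r1:Mul2,r2:1,r3:Mul1,r4:Add2
c12: CDB Add1=3; stall | r0:3,r1:Mul2,r2:1,r3:Mul1,r4:Add2
c13: CDB Add2=3; stall | r0:3,r1:Mul2,r2:1,r3:Mul1,r4:3
c14: CDB Mul1=1; issue MUL r1<-Mul1 | r0:3,r1:Mul1,r2:1,r3:1,r4:3
c15: CDB Mul2=4; issue ADD r4<-Add1 | r0:3,r1:Mul1,r2:1,r3:1,r4:Add1
c16: - | r0:3,r1:Mul1,r2:1,r3:1,r4:Add1
c17: - | r0:3,r1:Mul1,r2:1,r3:1,r4:Add1
c18: CDB Add1=6 | r0:3,r1:Mul1,r2:1,r3:1,r4:6
c19: CDB Mul1=4 | r0:3,r1:4,r2:1,r3:1,r4:6

STATUS = VALUE 4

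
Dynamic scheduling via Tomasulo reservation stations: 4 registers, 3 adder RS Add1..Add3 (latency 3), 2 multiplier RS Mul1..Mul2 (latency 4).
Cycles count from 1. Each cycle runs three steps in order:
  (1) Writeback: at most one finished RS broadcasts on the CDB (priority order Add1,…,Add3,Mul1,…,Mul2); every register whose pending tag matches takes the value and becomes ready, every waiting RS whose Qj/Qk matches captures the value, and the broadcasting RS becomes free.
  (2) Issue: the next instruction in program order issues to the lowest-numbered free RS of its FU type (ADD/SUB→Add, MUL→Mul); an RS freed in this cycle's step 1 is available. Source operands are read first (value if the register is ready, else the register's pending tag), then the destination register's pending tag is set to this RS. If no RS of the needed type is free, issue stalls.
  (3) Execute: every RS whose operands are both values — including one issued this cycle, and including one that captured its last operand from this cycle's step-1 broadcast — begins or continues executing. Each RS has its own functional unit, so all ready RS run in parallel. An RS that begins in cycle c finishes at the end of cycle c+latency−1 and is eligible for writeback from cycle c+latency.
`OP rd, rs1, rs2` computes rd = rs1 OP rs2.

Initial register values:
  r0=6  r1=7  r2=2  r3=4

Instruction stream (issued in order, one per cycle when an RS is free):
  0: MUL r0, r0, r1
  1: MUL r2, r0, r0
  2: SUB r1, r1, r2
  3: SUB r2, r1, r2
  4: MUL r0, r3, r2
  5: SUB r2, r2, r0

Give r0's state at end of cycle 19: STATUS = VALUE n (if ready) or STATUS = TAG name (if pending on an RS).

  c1: issue MUL r0<-Mul1  regs: r0:Mul1,r1:7,r2:2,r3:4
  c2: issue MUL r2<-Mul2  regs: r0:Mul1,r1:7,r2:Mul2,r3:4
  c3: issue SUB r1<-Add1  regs: r0:Mul1,r1:Add1,r2:Mul2,r3:4
  c4: issue SUB r2<-Add2  regs: r0:Mul1,r1:Add1,r2:Add2,r3:4
  c5: CDB Mul1=42; issue MUL r0<-Mul1  regs: r0:Mul1,r1:Add1,r2:Add2,r3:4
  c6: issue SUB r2<-Add3  regs: r0:Mul1,r1:Add1,r2:Add3,r3:4
  c7: -  regs: r0:Mul1,r1:Add1,r2:Add3,r3:4
  c8: -  regs: r0:Mul1,r1:Add1,r2:Add3,r3:4
  c9: CDB Mul2=1764  regs: r0:Mul1,r1:Add1,r2:Add3,r3:4
  c10: -  regs: r0:Mul1,r1:Add1,r2:Add3,r3:4
  c11: -  regs: r0:Mul1,r1:Add1,r2:Add3,r3:4
  c12: CDB Add1=-1757  regs: r0:Mul1,r1:-1757,r2:Add3,r3:4
  c13: -  regs: r0:Mul1,r1:-1757,r2:Add3,r3:4
  c14: -  regs: r0:Mul1,r1:-1757,r2:Add3,r3:4
  c15: CDB Add2=-3521  regs: r0:Mul1,r1:-1757,r2:Add3,r3:4
  c16: -  regs: r0:Mul1,r1:-1757,r2:Add3,r3:4
  c17: -  regs: r0:Mul1,r1:-1757,r2:Add3,r3:4
  c18: -  regs: r0:Mul1,r1:-1757,r2:Add3,r3:4
  c19: CDB Mul1=-14084  regs: r0:-14084,r1:-1757,r2:Add3,r3:4

STATUS = VALUE -14084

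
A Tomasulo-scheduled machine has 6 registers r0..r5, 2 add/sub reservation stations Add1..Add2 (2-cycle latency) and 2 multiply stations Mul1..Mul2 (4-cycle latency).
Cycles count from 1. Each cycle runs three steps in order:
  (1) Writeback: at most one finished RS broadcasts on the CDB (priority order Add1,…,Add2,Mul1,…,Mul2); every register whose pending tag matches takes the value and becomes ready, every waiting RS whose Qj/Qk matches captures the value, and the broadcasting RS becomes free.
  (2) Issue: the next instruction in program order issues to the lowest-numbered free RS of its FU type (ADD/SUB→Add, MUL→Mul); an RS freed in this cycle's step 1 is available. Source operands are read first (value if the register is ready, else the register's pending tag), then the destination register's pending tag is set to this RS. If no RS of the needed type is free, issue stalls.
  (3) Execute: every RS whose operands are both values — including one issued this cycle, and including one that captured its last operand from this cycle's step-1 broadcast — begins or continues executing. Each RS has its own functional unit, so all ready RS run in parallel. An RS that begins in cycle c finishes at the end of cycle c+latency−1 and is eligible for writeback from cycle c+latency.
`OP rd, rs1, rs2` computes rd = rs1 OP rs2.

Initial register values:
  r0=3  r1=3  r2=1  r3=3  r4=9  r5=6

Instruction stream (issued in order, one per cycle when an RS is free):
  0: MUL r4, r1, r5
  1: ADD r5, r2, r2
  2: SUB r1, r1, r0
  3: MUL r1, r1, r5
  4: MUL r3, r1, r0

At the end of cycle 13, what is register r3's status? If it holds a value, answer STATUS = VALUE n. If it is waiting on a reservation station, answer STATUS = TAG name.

cycle 1: issue MUL r4<-Mul1 // r0:3,r1:3,r2:1,r3:3,r4:Mul1,r5:6
cycle 2: issue ADD r5<-Add1 // r0:3,r1:3,r2:1,r3:3,r4:Mul1,r5:Add1
cycle 3: issue SUB r1<-Add2 // r0:3,r1:Add2,r2:1,r3:3,r4:Mul1,r5:Add1
cycle 4: CDB Add1=2; issue MUL r1<-Mul2 // r0:3,r1:Mul2,r2:1,r3:3,r4:Mul1,r5:2
cycle 5: CDB Add2=0; stall // r0:3,r1:Mul2,r2:1,r3:3,r4:Mul1,r5:2
cycle 6: CDB Mul1=18; issue MUL r3<-Mul1 // r0:3,r1:Mul2,r2:1,r3:Mul1,r4:18,r5:2
cycle 7: - // r0:3,r1:Mul2,r2:1,r3:Mul1,r4:18,r5:2
cycle 8: - // r0:3,r1:Mul2,r2:1,r3:Mul1,r4:18,r5:2
cycle 9: CDB Mul2=0 // r0:3,r1:0,r2:1,r3:Mul1,r4:18,r5:2
cycle 10: - // r0:3,r1:0,r2:1,r3:Mul1,r4:18,r5:2
cycle 11: - // r0:3,r1:0,r2:1,r3:Mul1,r4:18,r5:2
cycle 12: - // r0:3,r1:0,r2:1,r3:Mul1,r4:18,r5:2
cycle 13: CDB Mul1=0 // r0:3,r1:0,r2:1,r3:0,r4:18,r5:2

STATUS = VALUE 0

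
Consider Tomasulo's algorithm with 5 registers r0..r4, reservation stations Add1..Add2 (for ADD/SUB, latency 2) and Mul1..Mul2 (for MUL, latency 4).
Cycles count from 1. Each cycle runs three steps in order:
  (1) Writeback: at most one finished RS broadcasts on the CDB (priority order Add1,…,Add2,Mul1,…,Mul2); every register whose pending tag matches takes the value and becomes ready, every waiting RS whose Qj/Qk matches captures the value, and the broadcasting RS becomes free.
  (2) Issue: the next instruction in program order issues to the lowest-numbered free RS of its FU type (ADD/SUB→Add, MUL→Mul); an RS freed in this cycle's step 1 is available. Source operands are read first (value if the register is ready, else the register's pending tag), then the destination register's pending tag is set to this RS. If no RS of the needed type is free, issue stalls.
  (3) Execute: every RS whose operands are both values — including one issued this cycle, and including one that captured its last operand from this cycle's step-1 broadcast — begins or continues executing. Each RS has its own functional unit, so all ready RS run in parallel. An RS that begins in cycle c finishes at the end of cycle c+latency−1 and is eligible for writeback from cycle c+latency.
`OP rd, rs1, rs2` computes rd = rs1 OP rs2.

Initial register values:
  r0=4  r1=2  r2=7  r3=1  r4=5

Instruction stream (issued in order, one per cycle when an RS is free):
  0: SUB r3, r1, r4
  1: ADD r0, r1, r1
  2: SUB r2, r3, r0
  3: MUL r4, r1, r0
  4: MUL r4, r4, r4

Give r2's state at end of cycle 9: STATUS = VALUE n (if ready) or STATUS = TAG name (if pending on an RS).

  c1: issue SUB r3<-Add1  regs: r0:4,r1:2,r2:7,r3:Add1,r4:5
  c2: issue ADD r0<-Add2  regs: r0:Add2,r1:2,r2:7,r3:Add1,r4:5
  c3: CDB Add1=-3; issue SUB r2<-Add1  regs: r0:Add2,r1:2,r2:Add1,r3:-3,r4:5
  c4: CDB Add2=4; issue MUL r4<-Mul1  regs: r0:4,r1:2,r2:Add1,r3:-3,r4:Mul1
  c5: issue MUL r4<-Mul2  regs: r0:4,r1:2,r2:Add1,r3:-3,r4:Mul2
  c6: CDB Add1=-7  regs: r0:4,r1:2,r2:-7,r3:-3,r4:Mul2
  c7: -  regs: r0:4,r1:2,r2:-7,r3:-3,r4:Mul2
  c8: CDB Mul1=8  regs: r0:4,r1:2,r2:-7,r3:-3,r4:Mul2
  c9: -  regs: r0:4,r1:2,r2:-7,r3:-3,r4:Mul2

STATUS = VALUE -7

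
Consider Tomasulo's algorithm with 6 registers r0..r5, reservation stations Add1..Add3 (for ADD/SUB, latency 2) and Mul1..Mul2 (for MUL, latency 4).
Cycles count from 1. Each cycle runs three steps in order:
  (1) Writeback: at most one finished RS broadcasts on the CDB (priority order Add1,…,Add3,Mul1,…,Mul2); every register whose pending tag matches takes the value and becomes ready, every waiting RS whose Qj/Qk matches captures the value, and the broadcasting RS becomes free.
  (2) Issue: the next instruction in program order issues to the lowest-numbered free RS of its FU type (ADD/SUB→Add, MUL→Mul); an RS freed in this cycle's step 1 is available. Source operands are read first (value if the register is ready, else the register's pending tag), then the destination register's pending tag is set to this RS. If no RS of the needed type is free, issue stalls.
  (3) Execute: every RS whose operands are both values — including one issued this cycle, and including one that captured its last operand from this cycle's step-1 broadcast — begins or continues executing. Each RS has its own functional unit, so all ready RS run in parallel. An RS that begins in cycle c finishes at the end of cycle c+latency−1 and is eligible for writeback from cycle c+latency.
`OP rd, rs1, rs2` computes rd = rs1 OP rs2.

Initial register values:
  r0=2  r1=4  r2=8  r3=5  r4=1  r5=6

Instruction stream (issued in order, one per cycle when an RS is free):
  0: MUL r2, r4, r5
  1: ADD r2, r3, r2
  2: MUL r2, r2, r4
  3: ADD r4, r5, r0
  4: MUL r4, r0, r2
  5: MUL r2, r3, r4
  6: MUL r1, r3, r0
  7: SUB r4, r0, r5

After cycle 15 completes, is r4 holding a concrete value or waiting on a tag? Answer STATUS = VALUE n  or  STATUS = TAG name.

cycle 1: issue MUL r2<-Mul1 // r0:2,r1:4,r2:Mul1,r3:5,r4:1,r5:6
cycle 2: issue ADD r2<-Add1 // r0:2,r1:4,r2:Add1,r3:5,r4:1,r5:6
cycle 3: issue MUL r2<-Mul2 // r0:2,r1:4,r2:Mul2,r3:5,r4:1,r5:6
cycle 4: issue ADD r4<-Add2 // r0:2,r1:4,r2:Mul2,r3:5,r4:Add2,r5:6
cycle 5: CDB Mul1=6; issue MUL r4<-Mul1 // r0:2,r1:4,r2:Mul2,r3:5,r4:Mul1,r5:6
cycle 6: CDB Add2=8; stall // r0:2,r1:4,r2:Mul2,r3:5,r4:Mul1,r5:6
cycle 7: CDB Add1=11; stall // r0:2,r1:4,r2:Mul2,r3:5,r4:Mul1,r5:6
cycle 8: stall // r0:2,r1:4,r2:Mul2,r3:5,r4:Mul1,r5:6
cycle 9: stall // r0:2,r1:4,r2:Mul2,r3:5,r4:Mul1,r5:6
cycle 10: stall // r0:2,r1:4,r2:Mul2,r3:5,r4:Mul1,r5:6
cycle 11: CDB Mul2=11; issue MUL r2<-Mul2 // r0:2,r1:4,r2:Mul2,r3:5,r4:Mul1,r5:6
cycle 12: stall // r0:2,r1:4,r2:Mul2,r3:5,r4:Mul1,r5:6
cycle 13: stall // r0:2,r1:4,r2:Mul2,r3:5,r4:Mul1,r5:6
cycle 14: stall // r0:2,r1:4,r2:Mul2,r3:5,r4:Mul1,r5:6
cycle 15: CDB Mul1=22; issue MUL r1<-Mul1 // r0:2,r1:Mul1,r2:Mul2,r3:5,r4:22,r5:6

STATUS = VALUE 22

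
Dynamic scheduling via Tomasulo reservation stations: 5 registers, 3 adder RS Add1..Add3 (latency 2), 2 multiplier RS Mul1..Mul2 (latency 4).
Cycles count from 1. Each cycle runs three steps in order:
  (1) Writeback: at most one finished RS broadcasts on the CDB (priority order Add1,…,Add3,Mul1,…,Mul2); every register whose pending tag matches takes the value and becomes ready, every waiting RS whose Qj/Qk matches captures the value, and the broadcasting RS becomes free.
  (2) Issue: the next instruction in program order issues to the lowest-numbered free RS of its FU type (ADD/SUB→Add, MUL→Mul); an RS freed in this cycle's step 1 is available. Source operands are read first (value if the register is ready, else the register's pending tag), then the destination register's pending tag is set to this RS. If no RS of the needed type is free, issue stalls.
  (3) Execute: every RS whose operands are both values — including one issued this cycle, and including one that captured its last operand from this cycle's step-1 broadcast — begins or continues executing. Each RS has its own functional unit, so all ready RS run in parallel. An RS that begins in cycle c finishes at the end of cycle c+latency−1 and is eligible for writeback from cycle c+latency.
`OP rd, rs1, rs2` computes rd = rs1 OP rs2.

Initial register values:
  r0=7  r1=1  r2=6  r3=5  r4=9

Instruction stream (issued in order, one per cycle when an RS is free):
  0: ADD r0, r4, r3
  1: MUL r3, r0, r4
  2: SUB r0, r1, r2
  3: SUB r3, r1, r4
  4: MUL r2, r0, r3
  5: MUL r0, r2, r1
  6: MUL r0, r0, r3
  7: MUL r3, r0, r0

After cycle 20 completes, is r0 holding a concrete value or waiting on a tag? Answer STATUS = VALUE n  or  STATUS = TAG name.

STATUS = VALUE -320

  c1: issue ADD r0<-Add1  regs: r0:Add1,r1:1,r2:6,r3:5,r4:9
  c2: issue MUL r3<-Mul1  regs: r0:Add1,r1:1,r2:6,r3:Mul1,r4:9
  c3: CDB Add1=14; issue SUB r0<-Add1  regs: r0:Add1,r1:1,r2:6,r3:Mul1,r4:9
  c4: issue SUB r3<-Add2  regs: r0:Add1,r1:1,r2:6,r3:Add2,r4:9
  c5: CDB Add1=-5; issue MUL r2<-Mul2  regs: r0:-5,r1:1,r2:Mul2,r3:Add2,r4:9
  c6: CDB Add2=-8; stall  regs: r0:-5,r1:1,r2:Mul2,r3:-8,r4:9
  c7: CDB Mul1=126; issue MUL r0<-Mul1  regs: r0:Mul1,r1:1,r2:Mul2,r3:-8,r4:9
  c8: stall  regs: r0:Mul1,r1:1,r2:Mul2,r3:-8,r4:9
  c9: stall  regs: r0:Mul1,r1:1,r2:Mul2,r3:-8,r4:9
  c10: CDB Mul2=40; issue MUL r0<-Mul2  regs: r0:Mul2,r1:1,r2:40,r3:-8,r4:9
  c11: stall  regs: r0:Mul2,r1:1,r2:40,r3:-8,r4:9
  c12: stall  regs: r0:Mul2,r1:1,r2:40,r3:-8,r4:9
  c13: stall  regs: r0:Mul2,r1:1,r2:40,r3:-8,r4:9
  c14: CDB Mul1=40; issue MUL r3<-Mul1  regs: r0:Mul2,r1:1,r2:40,r3:Mul1,r4:9
  c15: -  regs: r0:Mul2,r1:1,r2:40,r3:Mul1,r4:9
  c16: -  regs: r0:Mul2,r1:1,r2:40,r3:Mul1,r4:9
  c17: -  regs: r0:Mul2,r1:1,r2:40,r3:Mul1,r4:9
  c18: CDB Mul2=-320  regs: r0:-320,r1:1,r2:40,r3:Mul1,r4:9
  c19: -  regs: r0:-320,r1:1,r2:40,r3:Mul1,r4:9
  c20: -  regs: r0:-320,r1:1,r2:40,r3:Mul1,r4:9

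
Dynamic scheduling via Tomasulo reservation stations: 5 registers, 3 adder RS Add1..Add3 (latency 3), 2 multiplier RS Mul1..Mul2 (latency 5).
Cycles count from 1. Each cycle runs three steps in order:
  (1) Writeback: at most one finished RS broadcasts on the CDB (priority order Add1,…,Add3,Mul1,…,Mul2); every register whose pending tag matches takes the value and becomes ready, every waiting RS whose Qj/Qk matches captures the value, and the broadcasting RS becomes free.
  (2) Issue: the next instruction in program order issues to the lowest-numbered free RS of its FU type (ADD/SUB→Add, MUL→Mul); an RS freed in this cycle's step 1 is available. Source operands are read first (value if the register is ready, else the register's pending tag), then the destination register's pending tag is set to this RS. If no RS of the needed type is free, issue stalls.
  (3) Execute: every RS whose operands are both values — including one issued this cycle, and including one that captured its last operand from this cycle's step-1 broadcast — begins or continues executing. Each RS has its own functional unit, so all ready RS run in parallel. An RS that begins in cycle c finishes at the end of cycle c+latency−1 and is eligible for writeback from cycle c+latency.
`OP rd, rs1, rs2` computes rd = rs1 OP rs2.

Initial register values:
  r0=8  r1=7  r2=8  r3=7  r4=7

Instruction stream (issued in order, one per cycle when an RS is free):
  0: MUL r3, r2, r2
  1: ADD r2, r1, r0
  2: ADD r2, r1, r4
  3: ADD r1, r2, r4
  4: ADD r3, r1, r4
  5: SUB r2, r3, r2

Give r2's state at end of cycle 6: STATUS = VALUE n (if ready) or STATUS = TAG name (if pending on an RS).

c1: issue MUL r3<-Mul1 | r0:8,r1:7,r2:8,r3:Mul1,r4:7
c2: issue ADD r2<-Add1 | r0:8,r1:7,r2:Add1,r3:Mul1,r4:7
c3: issue ADD r2<-Add2 | r0:8,r1:7,r2:Add2,r3:Mul1,r4:7
c4: issue ADD r1<-Add3 | r0:8,r1:Add3,r2:Add2,r3:Mul1,r4:7
c5: CDB Add1=15; issue ADD r3<-Add1 | r0:8,r1:Add3,r2:Add2,r3:Add1,r4:7
c6: CDB Add2=14; issue SUB r2<-Add2 | r0:8,r1:Add3,r2:Add2,r3:Add1,r4:7

STATUS = TAG Add2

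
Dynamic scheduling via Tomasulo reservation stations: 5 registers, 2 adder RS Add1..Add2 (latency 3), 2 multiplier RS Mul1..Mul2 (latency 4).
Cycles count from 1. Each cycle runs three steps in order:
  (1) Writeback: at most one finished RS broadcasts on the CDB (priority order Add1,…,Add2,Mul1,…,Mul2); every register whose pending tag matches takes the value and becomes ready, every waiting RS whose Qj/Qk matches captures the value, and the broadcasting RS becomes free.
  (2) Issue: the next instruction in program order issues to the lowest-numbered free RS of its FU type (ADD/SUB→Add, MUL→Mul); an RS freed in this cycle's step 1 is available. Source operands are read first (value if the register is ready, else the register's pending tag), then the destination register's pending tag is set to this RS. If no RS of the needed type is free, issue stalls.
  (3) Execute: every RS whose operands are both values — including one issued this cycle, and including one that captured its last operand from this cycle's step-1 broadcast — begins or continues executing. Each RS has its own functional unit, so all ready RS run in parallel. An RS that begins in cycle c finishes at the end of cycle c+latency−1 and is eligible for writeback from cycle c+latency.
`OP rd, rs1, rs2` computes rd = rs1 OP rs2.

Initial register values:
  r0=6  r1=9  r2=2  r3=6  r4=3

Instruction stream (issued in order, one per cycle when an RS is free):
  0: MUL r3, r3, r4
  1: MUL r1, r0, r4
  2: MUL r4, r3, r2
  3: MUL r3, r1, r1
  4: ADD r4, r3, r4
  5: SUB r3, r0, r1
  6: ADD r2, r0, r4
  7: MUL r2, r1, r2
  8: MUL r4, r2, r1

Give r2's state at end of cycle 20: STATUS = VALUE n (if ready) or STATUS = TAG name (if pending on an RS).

cycle 1: issue MUL r3<-Mul1 // r0:6,r1:9,r2:2,r3:Mul1,r4:3
cycle 2: issue MUL r1<-Mul2 // r0:6,r1:Mul2,r2:2,r3:Mul1,r4:3
cycle 3: stall // r0:6,r1:Mul2,r2:2,r3:Mul1,r4:3
cycle 4: stall // r0:6,r1:Mul2,r2:2,r3:Mul1,r4:3
cycle 5: CDB Mul1=18; issue MUL r4<-Mul1 // r0:6,r1:Mul2,r2:2,r3:18,r4:Mul1
cycle 6: CDB Mul2=18; issue MUL r3<-Mul2 // r0:6,r1:18,r2:2,r3:Mul2,r4:Mul1
cycle 7: issue ADD r4<-Add1 // r0:6,r1:18,r2:2,r3:Mul2,r4:Add1
cycle 8: issue SUB r3<-Add2 // r0:6,r1:18,r2:2,r3:Add2,r4:Add1
cycle 9: CDB Mul1=36; stall // r0:6,r1:18,r2:2,r3:Add2,r4:Add1
cycle 10: CDB Mul2=324; stall // r0:6,r1:18,r2:2,r3:Add2,r4:Add1
cycle 11: CDB Add2=-12; issue ADD r2<-Add2 // r0:6,r1:18,r2:Add2,r3:-12,r4:Add1
cycle 12: issue MUL r2<-Mul1 // r0:6,r1:18,r2:Mul1,r3:-12,r4:Add1
cycle 13: CDB Add1=360; issue MUL r4<-Mul2 // r0:6,r1:18,r2:Mul1,r3:-12,r4:Mul2
cycle 14: - // r0:6,r1:18,r2:Mul1,r3:-12,r4:Mul2
cycle 15: - // r0:6,r1:18,r2:Mul1,r3:-12,r4:Mul2
cycle 16: CDB Add2=366 // r0:6,r1:18,r2:Mul1,r3:-12,r4:Mul2
cycle 17: - // r0:6,r1:18,r2:Mul1,r3:-12,r4:Mul2
cycle 18: - // r0:6,r1:18,r2:Mul1,r3:-12,r4:Mul2
cycle 19: - // r0:6,r1:18,r2:Mul1,r3:-12,r4:Mul2
cycle 20: CDB Mul1=6588 // r0:6,r1:18,r2:6588,r3:-12,r4:Mul2

STATUS = VALUE 6588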